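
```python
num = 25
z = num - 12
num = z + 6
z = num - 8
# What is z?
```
Trace:
  num=25
  num=25, z=13
  num=19, z=13
  num=19, z=11

Final answer: 11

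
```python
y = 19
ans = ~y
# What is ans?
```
Trace:
  y=19
  y=19, ans=-20

Final answer: -20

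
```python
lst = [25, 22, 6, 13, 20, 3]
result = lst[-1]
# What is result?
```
Trace:
  lst=[25, 22, 6, 13, 20, 3]
  lst=[25, 22, 6, 13, 20, 3], result=3

Final answer: 3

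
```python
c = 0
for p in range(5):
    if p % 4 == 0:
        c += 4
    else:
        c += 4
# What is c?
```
Trace:
  c=0
  c=4, p=0
  c=8, p=1
  c=12, p=2
  c=16, p=3
  c=20, p=4

Final answer: 20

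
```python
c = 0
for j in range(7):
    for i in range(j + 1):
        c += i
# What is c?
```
Trace:
  c=0
  c=0, j=0, i=0
  c=0, j=1, i=0
  c=1, j=1, i=1
  c=1, j=2, i=0
  c=2, j=2, i=1
  c=4, j=2, i=2
  c=4, j=3, i=0
  c=5, j=3, i=1
  c=7, j=3, i=2
  c=10, j=3, i=3
  c=10, j=4, i=0
  c=11, j=4, i=1
  c=13, j=4, i=2
  c=16, j=4, i=3
  c=20, j=4, i=4
  c=20, j=5, i=0
  c=21, j=5, i=1
  c=23, j=5, i=2
  c=26, j=5, i=3
  c=30, j=5, i=4
  c=35, j=5, i=5
  c=35, j=6, i=0
  c=36, j=6, i=1
  c=38, j=6, i=2
  c=41, j=6, i=3
  c=45, j=6, i=4
  c=50, j=6, i=5
  c=56, j=6, i=6

Final answer: 56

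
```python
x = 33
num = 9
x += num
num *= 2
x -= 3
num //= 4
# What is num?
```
Trace:
  x=33
  x=33, num=9
  x=42, num=9
  x=42, num=18
  x=39, num=18
  x=39, num=4

Final answer: 4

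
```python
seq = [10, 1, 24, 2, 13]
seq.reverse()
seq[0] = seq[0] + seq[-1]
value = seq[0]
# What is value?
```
Trace:
  seq=[10, 1, 24, 2, 13]
  seq=[13, 2, 24, 1, 10]
  seq=[23, 2, 24, 1, 10]
  seq=[23, 2, 24, 1, 10], value=23

Final answer: 23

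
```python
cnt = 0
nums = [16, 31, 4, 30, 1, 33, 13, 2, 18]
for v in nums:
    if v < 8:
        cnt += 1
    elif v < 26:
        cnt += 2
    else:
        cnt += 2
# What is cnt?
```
Trace:
  cnt=0
  cnt=2, v=16
  cnt=4, v=31
  cnt=5, v=4
  cnt=7, v=30
  cnt=8, v=1
  cnt=10, v=33
  cnt=12, v=13
  cnt=13, v=2
  cnt=15, v=18

Final answer: 15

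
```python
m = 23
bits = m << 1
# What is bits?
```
Trace:
  m=23
  m=23, bits=46

Final answer: 46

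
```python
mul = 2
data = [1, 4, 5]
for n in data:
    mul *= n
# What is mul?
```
Trace:
  mul=2
  mul=2, n=1
  mul=8, n=4
  mul=40, n=5

Final answer: 40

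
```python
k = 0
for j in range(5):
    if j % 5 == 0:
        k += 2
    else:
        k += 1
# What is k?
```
Trace:
  k=0
  k=2, j=0
  k=3, j=1
  k=4, j=2
  k=5, j=3
  k=6, j=4

Final answer: 6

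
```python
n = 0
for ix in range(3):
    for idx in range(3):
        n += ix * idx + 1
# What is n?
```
Trace:
  n=0
  n=1, ix=0, idx=0
  n=2, ix=0, idx=1
  n=3, ix=0, idx=2
  n=4, ix=1, idx=0
  n=6, ix=1, idx=1
  n=9, ix=1, idx=2
  n=10, ix=2, idx=0
  n=13, ix=2, idx=1
  n=18, ix=2, idx=2

Final answer: 18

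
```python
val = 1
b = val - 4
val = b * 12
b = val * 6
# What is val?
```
Trace:
  val=1
  val=1, b=-3
  val=-36, b=-3
  val=-36, b=-216

Final answer: -36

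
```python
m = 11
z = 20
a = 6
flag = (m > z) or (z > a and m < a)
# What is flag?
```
Trace:
  m=11
  m=11, z=20
  m=11, z=20, a=6
  m=11, z=20, a=6, flag=False

Final answer: False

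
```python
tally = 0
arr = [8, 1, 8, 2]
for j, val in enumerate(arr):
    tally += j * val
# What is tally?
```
Trace:
  tally=0
  tally=0, j=0, val=8
  tally=1, j=1, val=1
  tally=17, j=2, val=8
  tally=23, j=3, val=2

Final answer: 23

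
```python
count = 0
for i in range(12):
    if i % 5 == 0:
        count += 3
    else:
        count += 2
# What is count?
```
Trace:
  count=0
  count=3, i=0
  count=5, i=1
  count=7, i=2
  count=9, i=3
  count=11, i=4
  count=14, i=5
  count=16, i=6
  count=18, i=7
  count=20, i=8
  count=22, i=9
  count=25, i=10
  count=27, i=11

Final answer: 27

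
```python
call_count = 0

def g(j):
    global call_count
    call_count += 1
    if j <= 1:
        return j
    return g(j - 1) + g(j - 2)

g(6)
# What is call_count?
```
Call trace (a repeated sub-call is expanded the first time; later identical calls just restate its return value):
g(j=6)
  g(j=5)
    g(j=4)
      g(j=3)
        g(j=2)
          g(j=1)
          -> return 1
          g(j=0)
          -> return 0
        -> return 1
        g(j=1)
        -> return 1
      -> return 2
      g(j=2) -> return 1  (same call as traced above)
    -> return 3
    g(j=3) -> return 2  (same call as traced above)
  -> return 5
  g(j=4) -> return 3  (same call as traced above)
-> return 8

call_count is incremented once per call, so count the calls in each subtree. Let C(j) = number of calls made by g(j).
C(0) = C(1) = 1 (base case, no recursion); C(j) = 1 + C(j - 1) + C(j - 2) otherwise.
C(2) = 1 + C(1) + C(0) = 1 + 1 + 1 = 3
C(3) = 1 + C(2) + C(1) = 1 + 3 + 1 = 5
C(4) = 1 + C(3) + C(2) = 1 + 5 + 3 = 9
C(5) = 1 + C(4) + C(3) = 1 + 9 + 5 = 15
C(6) = 1 + C(5) + C(4) = 1 + 15 + 9 = 25
call_count = C(6) = 25

Final answer: 25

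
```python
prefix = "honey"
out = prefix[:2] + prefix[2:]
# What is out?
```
Trace:
  prefix='honey'
  prefix='honey', out='honey'

Final answer: 'honey'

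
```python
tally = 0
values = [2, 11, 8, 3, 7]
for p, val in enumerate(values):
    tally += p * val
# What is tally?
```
Trace:
  tally=0
  tally=0, p=0, val=2
  tally=11, p=1, val=11
  tally=27, p=2, val=8
  tally=36, p=3, val=3
  tally=64, p=4, val=7

Final answer: 64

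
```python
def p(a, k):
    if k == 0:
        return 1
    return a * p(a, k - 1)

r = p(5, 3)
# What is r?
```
Call trace:
p(a=5, k=3)
  p(a=5, k=2)
    p(a=5, k=1)
      p(a=5, k=0)
      -> return 1
    -> return 5
  -> return 25
-> return 125

Final answer: 125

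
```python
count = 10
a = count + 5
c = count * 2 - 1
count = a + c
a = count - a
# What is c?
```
Trace:
  count=10
  count=10, a=15
  count=10, a=15, c=19
  count=34, a=15, c=19
  count=34, a=19, c=19

Final answer: 19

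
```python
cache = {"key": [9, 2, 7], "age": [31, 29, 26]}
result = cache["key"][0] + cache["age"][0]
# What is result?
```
Trace:
  cache={'key': [9, 2, 7], 'age': [31, 29, 26]}
  cache={'key': [9, 2, 7], 'age': [31, 29, 26]}, result=40

Final answer: 40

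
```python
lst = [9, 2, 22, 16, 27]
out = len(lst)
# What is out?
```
Trace:
  lst=[9, 2, 22, 16, 27]
  lst=[9, 2, 22, 16, 27], out=5

Final answer: 5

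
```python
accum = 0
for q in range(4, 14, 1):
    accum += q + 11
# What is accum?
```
Trace:
  accum=0
  accum=15, q=4
  accum=31, q=5
  accum=48, q=6
  accum=66, q=7
  accum=85, q=8
  accum=105, q=9
  accum=126, q=10
  accum=148, q=11
  accum=171, q=12
  accum=195, q=13

Final answer: 195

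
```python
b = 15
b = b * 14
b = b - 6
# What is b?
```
Trace:
  b=15
  b=210
  b=204

Final answer: 204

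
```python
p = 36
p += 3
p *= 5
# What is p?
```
Trace:
  p=36
  p=39
  p=195

Final answer: 195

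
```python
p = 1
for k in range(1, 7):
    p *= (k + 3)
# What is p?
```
Trace:
  p=1
  p=4, k=1
  p=20, k=2
  p=120, k=3
  p=840, k=4
  p=6720, k=5
  p=60480, k=6

Final answer: 60480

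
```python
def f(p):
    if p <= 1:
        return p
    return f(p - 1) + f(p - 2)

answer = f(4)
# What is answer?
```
Call trace (a repeated sub-call is expanded the first time; later identical calls just restate its return value):
f(p=4)
  f(p=3)
    f(p=2)
      f(p=1)
      -> return 1
      f(p=0)
      -> return 0
    -> return 1
    f(p=1)
    -> return 1
  -> return 2
  f(p=2) -> return 1  (same call as traced above)
-> return 3

Final answer: 3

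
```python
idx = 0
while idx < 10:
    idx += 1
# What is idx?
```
Trace:
  idx=0
  idx=1
  idx=2
  idx=3
  idx=4
  idx=5
  idx=6
  idx=7
  idx=8
  idx=9
  idx=10

Final answer: 10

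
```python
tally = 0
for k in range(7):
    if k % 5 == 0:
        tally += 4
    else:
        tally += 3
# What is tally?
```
Trace:
  tally=0
  tally=4, k=0
  tally=7, k=1
  tally=10, k=2
  tally=13, k=3
  tally=16, k=4
  tally=20, k=5
  tally=23, k=6

Final answer: 23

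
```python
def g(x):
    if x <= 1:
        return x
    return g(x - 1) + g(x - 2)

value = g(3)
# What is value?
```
Call trace:
g(x=3)
  g(x=2)
    g(x=1)
    -> return 1
    g(x=0)
    -> return 0
  -> return 1
  g(x=1)
  -> return 1
-> return 2

Final answer: 2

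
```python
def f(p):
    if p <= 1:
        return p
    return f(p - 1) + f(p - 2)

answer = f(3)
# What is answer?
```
Call trace:
f(p=3)
  f(p=2)
    f(p=1)
    -> return 1
    f(p=0)
    -> return 0
  -> return 1
  f(p=1)
  -> return 1
-> return 2

Final answer: 2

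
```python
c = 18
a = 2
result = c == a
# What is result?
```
Trace:
  c=18
  c=18, a=2
  c=18, a=2, result=False

Final answer: False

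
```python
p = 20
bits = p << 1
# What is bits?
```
Trace:
  p=20
  p=20, bits=40

Final answer: 40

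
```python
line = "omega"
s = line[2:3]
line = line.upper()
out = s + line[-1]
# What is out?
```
Trace:
  line='omega'
  line='omega', s='e'
  line='OMEGA', s='e'
  line='OMEGA', s='e', out='eA'

Final answer: 'eA'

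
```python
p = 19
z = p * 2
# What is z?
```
Trace:
  p=19
  p=19, z=38

Final answer: 38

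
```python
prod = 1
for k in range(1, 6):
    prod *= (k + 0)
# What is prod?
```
Trace:
  prod=1
  prod=1, k=1
  prod=2, k=2
  prod=6, k=3
  prod=24, k=4
  prod=120, k=5

Final answer: 120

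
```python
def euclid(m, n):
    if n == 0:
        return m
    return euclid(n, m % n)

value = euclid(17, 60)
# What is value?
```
Call trace:
euclid(m=17, n=60)
  euclid(m=60, n=17)
    euclid(m=17, n=9)
      euclid(m=9, n=8)
        euclid(m=8, n=1)
          euclid(m=1, n=0)
          -> return 1
        -> return 1
      -> return 1
    -> return 1
  -> return 1
-> return 1

Final answer: 1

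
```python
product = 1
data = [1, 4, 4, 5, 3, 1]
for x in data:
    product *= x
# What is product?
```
Trace:
  product=1
  product=1, x=1
  product=4, x=4
  product=16, x=4
  product=80, x=5
  product=240, x=3
  product=240, x=1

Final answer: 240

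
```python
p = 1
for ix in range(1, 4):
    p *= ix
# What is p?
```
Trace:
  p=1
  p=1, ix=1
  p=2, ix=2
  p=6, ix=3

Final answer: 6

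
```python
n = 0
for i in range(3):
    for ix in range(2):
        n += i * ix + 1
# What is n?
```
Trace:
  n=0
  n=1, i=0, ix=0
  n=2, i=0, ix=1
  n=3, i=1, ix=0
  n=5, i=1, ix=1
  n=6, i=2, ix=0
  n=9, i=2, ix=1

Final answer: 9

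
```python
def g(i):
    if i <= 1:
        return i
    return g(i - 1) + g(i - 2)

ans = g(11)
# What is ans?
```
Call trace (a repeated sub-call is expanded the first time; later identical calls just restate its return value):
g(i=11)
  g(i=10)
    g(i=9)
      g(i=8)
        g(i=7)
          g(i=6)
            g(i=5)
              g(i=4)
                g(i=3)
                  g(i=2)
                    g(i=1)
                    -> return 1
                    g(i=0)
                    -> return 0
                  -> return 1
                  g(i=1)
                  -> return 1
                -> return 2
                g(i=2) -> return 1  (same call as traced above)
              -> return 3
              g(i=3) -> return 2  (same call as traced above)
            -> return 5
            g(i=4) -> return 3  (same call as traced above)
          -> return 8
          g(i=5) -> return 5  (same call as traced above)
        -> return 13
        g(i=6) -> return 8  (same call as traced above)
      -> return 21
      g(i=7) -> return 13  (same call as traced above)
    -> return 34
    g(i=8) -> return 21  (same call as traced above)
  -> return 55
  g(i=9) -> return 34  (same call as traced above)
-> return 89

Final answer: 89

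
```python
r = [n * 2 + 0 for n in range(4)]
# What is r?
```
Trace:
  n=0
  n=1
  n=2
  n=3
  r=[0, 2, 4, 6]

Final answer: [0, 2, 4, 6]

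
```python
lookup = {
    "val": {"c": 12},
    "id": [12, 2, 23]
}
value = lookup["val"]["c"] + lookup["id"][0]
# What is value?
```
Trace:
  lookup={'val': {'c': 12}, 'id': [12, 2, 23]}
  lookup={'val': {'c': 12}, 'id': [12, 2, 23]}, value=24

Final answer: 24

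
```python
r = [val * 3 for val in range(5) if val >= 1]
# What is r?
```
Trace:
  val=0
  val=1
  val=2
  val=3
  val=4
  r=[3, 6, 9, 12]

Final answer: [3, 6, 9, 12]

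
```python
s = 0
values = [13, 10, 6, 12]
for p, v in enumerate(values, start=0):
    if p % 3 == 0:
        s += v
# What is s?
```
Trace:
  s=0
  s=13, p=0, v=13
  s=13, p=1, v=10
  s=13, p=2, v=6
  s=25, p=3, v=12

Final answer: 25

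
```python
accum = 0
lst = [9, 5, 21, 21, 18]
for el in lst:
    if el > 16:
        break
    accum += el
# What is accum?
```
Trace:
  accum=0
  accum=9, el=9
  accum=14, el=5
  accum=14, el=21

Final answer: 14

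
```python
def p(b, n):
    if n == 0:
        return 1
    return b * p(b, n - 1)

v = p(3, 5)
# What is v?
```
Call trace:
p(b=3, n=5)
  p(b=3, n=4)
    p(b=3, n=3)
      p(b=3, n=2)
        p(b=3, n=1)
          p(b=3, n=0)
          -> return 1
        -> return 3
      -> return 9
    -> return 27
  -> return 81
-> return 243

Final answer: 243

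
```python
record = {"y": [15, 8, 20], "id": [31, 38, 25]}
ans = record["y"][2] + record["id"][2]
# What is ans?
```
Trace:
  record={'y': [15, 8, 20], 'id': [31, 38, 25]}
  record={'y': [15, 8, 20], 'id': [31, 38, 25]}, ans=45

Final answer: 45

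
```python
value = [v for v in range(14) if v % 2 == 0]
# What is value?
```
Trace:
  v=0
  v=1
  v=2
  v=3
  v=4
  v=5
  v=6
  v=7
  v=8
  v=9
  v=10
  v=11
  v=12
  v=13
  value=[0, 2, 4, 6, 8, 10, 12]

Final answer: [0, 2, 4, 6, 8, 10, 12]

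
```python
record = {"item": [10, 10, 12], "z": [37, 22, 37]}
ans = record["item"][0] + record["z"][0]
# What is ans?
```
Trace:
  record={'item': [10, 10, 12], 'z': [37, 22, 37]}
  record={'item': [10, 10, 12], 'z': [37, 22, 37]}, ans=47

Final answer: 47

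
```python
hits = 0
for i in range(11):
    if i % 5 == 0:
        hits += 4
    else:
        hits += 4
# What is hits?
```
Trace:
  hits=0
  hits=4, i=0
  hits=8, i=1
  hits=12, i=2
  hits=16, i=3
  hits=20, i=4
  hits=24, i=5
  hits=28, i=6
  hits=32, i=7
  hits=36, i=8
  hits=40, i=9
  hits=44, i=10

Final answer: 44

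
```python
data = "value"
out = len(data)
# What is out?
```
Trace:
  data='value'
  data='value', out=5

Final answer: 5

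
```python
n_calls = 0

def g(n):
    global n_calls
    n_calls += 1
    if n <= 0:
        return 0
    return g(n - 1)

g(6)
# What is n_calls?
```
Call trace:
g(n=6)
  g(n=5)
    g(n=4)
      g(n=3)
        g(n=2)
          g(n=1)
            g(n=0)
            -> return 0
          -> return 0
        -> return 0
      -> return 0
    -> return 0
  -> return 0
-> return 0

n_calls is incremented once per call. g is entered once for each n = 6, 5, 4, 3, 2, 1, 0 (the n <= 0 call returns without recursing), i.e. 6 + 1 calls.
n_calls = 7

Final answer: 7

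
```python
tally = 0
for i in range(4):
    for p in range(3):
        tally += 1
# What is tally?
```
Trace:
  tally=0
  tally=1, i=0, p=0
  tally=2, i=0, p=1
  tally=3, i=0, p=2
  tally=4, i=1, p=0
  tally=5, i=1, p=1
  tally=6, i=1, p=2
  tally=7, i=2, p=0
  tally=8, i=2, p=1
  tally=9, i=2, p=2
  tally=10, i=3, p=0
  tally=11, i=3, p=1
  tally=12, i=3, p=2

Final answer: 12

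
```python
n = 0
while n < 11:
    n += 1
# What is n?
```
Trace:
  n=0
  n=1
  n=2
  n=3
  n=4
  n=5
  n=6
  n=7
  n=8
  n=9
  n=10
  n=11

Final answer: 11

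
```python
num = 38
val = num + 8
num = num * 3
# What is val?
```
Trace:
  num=38
  num=38, val=46
  num=114, val=46

Final answer: 46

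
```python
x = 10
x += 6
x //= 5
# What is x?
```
Trace:
  x=10
  x=16
  x=3

Final answer: 3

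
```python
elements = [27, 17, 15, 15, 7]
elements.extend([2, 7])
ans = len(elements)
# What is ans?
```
Trace:
  elements=[27, 17, 15, 15, 7]
  elements=[27, 17, 15, 15, 7, 2, 7]
  elements=[27, 17, 15, 15, 7, 2, 7], ans=7

Final answer: 7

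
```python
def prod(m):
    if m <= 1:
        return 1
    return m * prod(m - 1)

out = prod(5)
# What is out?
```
Call trace:
prod(m=5)
  prod(m=4)
    prod(m=3)
      prod(m=2)
        prod(m=1)
        -> return 1
      -> return 2
    -> return 6
  -> return 24
-> return 120

Final answer: 120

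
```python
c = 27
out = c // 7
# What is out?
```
Trace:
  c=27
  c=27, out=3

Final answer: 3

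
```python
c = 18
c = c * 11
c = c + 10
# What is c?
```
Trace:
  c=18
  c=198
  c=208

Final answer: 208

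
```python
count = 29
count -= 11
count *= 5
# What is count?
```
Trace:
  count=29
  count=18
  count=90

Final answer: 90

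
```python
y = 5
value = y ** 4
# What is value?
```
Trace:
  y=5
  y=5, value=625

Final answer: 625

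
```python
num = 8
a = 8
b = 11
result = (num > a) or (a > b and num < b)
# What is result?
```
Trace:
  num=8
  num=8, a=8
  num=8, a=8, b=11
  num=8, a=8, b=11, result=False

Final answer: False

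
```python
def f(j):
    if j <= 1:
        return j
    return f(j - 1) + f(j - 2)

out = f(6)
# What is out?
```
Call trace (a repeated sub-call is expanded the first time; later identical calls just restate its return value):
f(j=6)
  f(j=5)
    f(j=4)
      f(j=3)
        f(j=2)
          f(j=1)
          -> return 1
          f(j=0)
          -> return 0
        -> return 1
        f(j=1)
        -> return 1
      -> return 2
      f(j=2) -> return 1  (same call as traced above)
    -> return 3
    f(j=3) -> return 2  (same call as traced above)
  -> return 5
  f(j=4) -> return 3  (same call as traced above)
-> return 8

Final answer: 8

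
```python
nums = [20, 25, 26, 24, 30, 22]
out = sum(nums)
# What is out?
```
Trace:
  nums=[20, 25, 26, 24, 30, 22]
  nums=[20, 25, 26, 24, 30, 22], out=147

Final answer: 147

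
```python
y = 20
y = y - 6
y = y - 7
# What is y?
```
Trace:
  y=20
  y=14
  y=7

Final answer: 7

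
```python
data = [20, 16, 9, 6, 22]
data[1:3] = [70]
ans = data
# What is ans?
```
Trace:
  data=[20, 16, 9, 6, 22]
  data=[20, 70, 6, 22]
  data=[20, 70, 6, 22], ans=[20, 70, 6, 22]

Final answer: [20, 70, 6, 22]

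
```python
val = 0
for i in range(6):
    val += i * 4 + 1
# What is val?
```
Trace:
  val=0
  val=1, i=0
  val=6, i=1
  val=15, i=2
  val=28, i=3
  val=45, i=4
  val=66, i=5

Final answer: 66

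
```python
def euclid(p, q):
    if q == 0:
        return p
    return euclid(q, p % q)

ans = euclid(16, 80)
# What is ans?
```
Call trace:
euclid(p=16, q=80)
  euclid(p=80, q=16)
    euclid(p=16, q=0)
    -> return 16
  -> return 16
-> return 16

Final answer: 16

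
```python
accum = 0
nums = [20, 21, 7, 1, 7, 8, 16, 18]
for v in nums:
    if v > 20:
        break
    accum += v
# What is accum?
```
Trace:
  accum=0
  accum=20, v=20
  accum=20, v=21

Final answer: 20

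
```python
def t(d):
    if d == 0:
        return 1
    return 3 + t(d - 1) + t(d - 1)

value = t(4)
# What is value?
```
Call trace (a repeated sub-call is expanded the first time; later identical calls just restate its return value):
t(d=4)
  t(d=3)
    t(d=2)
      t(d=1)
        t(d=0)
        -> return 1
        t(d=0)
        -> return 1
      -> return 5
      t(d=1) -> return 5  (same call as traced above)
    -> return 13
    t(d=2) -> return 13  (same call as traced above)
  -> return 29
  t(d=3) -> return 29  (same call as traced above)
-> return 61

Final answer: 61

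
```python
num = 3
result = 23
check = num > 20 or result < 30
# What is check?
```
Trace:
  num=3
  num=3, result=23
  num=3, result=23, check=True

Final answer: True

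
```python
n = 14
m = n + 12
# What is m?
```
Trace:
  n=14
  n=14, m=26

Final answer: 26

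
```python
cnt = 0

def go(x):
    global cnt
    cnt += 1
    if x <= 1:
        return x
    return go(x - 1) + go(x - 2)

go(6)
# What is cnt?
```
Call trace (a repeated sub-call is expanded the first time; later identical calls just restate its return value):
go(x=6)
  go(x=5)
    go(x=4)
      go(x=3)
        go(x=2)
          go(x=1)
          -> return 1
          go(x=0)
          -> return 0
        -> return 1
        go(x=1)
        -> return 1
      -> return 2
      go(x=2) -> return 1  (same call as traced above)
    -> return 3
    go(x=3) -> return 2  (same call as traced above)
  -> return 5
  go(x=4) -> return 3  (same call as traced above)
-> return 8

cnt is incremented once per call, so count the calls in each subtree. Let C(x) = number of calls made by go(x).
C(0) = C(1) = 1 (base case, no recursion); C(x) = 1 + C(x - 1) + C(x - 2) otherwise.
C(2) = 1 + C(1) + C(0) = 1 + 1 + 1 = 3
C(3) = 1 + C(2) + C(1) = 1 + 3 + 1 = 5
C(4) = 1 + C(3) + C(2) = 1 + 5 + 3 = 9
C(5) = 1 + C(4) + C(3) = 1 + 9 + 5 = 15
C(6) = 1 + C(5) + C(4) = 1 + 15 + 9 = 25
cnt = C(6) = 25

Final answer: 25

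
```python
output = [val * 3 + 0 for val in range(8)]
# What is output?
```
Trace:
  val=0
  val=1
  val=2
  val=3
  val=4
  val=5
  val=6
  val=7
  output=[0, 3, 6, 9, 12, 15, 18, 21]

Final answer: [0, 3, 6, 9, 12, 15, 18, 21]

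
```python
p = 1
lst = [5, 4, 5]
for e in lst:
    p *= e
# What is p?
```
Trace:
  p=1
  p=5, e=5
  p=20, e=4
  p=100, e=5

Final answer: 100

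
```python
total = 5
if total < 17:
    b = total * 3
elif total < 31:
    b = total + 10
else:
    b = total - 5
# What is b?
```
Trace:
  total=5
  total=5, b=15

Final answer: 15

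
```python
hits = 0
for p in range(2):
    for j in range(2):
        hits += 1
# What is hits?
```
Trace:
  hits=0
  hits=1, p=0, j=0
  hits=2, p=0, j=1
  hits=3, p=1, j=0
  hits=4, p=1, j=1

Final answer: 4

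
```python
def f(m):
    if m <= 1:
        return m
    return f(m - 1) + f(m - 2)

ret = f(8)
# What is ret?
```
Call trace (a repeated sub-call is expanded the first time; later identical calls just restate its return value):
f(m=8)
  f(m=7)
    f(m=6)
      f(m=5)
        f(m=4)
          f(m=3)
            f(m=2)
              f(m=1)
              -> return 1
              f(m=0)
              -> return 0
            -> return 1
            f(m=1)
            -> return 1
          -> return 2
          f(m=2) -> return 1  (same call as traced above)
        -> return 3
        f(m=3) -> return 2  (same call as traced above)
      -> return 5
      f(m=4) -> return 3  (same call as traced above)
    -> return 8
    f(m=5) -> return 5  (same call as traced above)
  -> return 13
  f(m=6) -> return 8  (same call as traced above)
-> return 21

Final answer: 21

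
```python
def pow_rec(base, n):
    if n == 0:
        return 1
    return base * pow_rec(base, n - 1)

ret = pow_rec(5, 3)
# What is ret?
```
Call trace:
pow_rec(base=5, n=3)
  pow_rec(base=5, n=2)
    pow_rec(base=5, n=1)
      pow_rec(base=5, n=0)
      -> return 1
    -> return 5
  -> return 25
-> return 125

Final answer: 125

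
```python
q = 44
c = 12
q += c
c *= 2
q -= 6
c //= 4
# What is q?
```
Trace:
  q=44
  q=44, c=12
  q=56, c=12
  q=56, c=24
  q=50, c=24
  q=50, c=6

Final answer: 50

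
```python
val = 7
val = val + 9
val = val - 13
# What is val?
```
Trace:
  val=7
  val=16
  val=3

Final answer: 3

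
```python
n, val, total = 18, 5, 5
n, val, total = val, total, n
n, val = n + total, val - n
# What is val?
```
Trace:
  n=18, val=5, total=5
  n=5, val=5, total=18
  n=23, val=0, total=18

Final answer: 0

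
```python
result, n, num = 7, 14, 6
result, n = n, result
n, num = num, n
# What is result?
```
Trace:
  result=7, n=14, num=6
  result=14, n=7, num=6
  result=14, n=6, num=7

Final answer: 14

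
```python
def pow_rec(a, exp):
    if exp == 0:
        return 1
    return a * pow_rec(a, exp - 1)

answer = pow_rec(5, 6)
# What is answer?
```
Call trace:
pow_rec(a=5, exp=6)
  pow_rec(a=5, exp=5)
    pow_rec(a=5, exp=4)
      pow_rec(a=5, exp=3)
        pow_rec(a=5, exp=2)
          pow_rec(a=5, exp=1)
            pow_rec(a=5, exp=0)
            -> return 1
          -> return 5
        -> return 25
      -> return 125
    -> return 625
  -> return 3125
-> return 15625

Final answer: 15625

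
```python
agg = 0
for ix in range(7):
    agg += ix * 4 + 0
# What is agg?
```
Trace:
  agg=0
  agg=0, ix=0
  agg=4, ix=1
  agg=12, ix=2
  agg=24, ix=3
  agg=40, ix=4
  agg=60, ix=5
  agg=84, ix=6

Final answer: 84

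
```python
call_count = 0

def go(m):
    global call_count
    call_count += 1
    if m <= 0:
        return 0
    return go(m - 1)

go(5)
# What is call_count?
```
Call trace:
go(m=5)
  go(m=4)
    go(m=3)
      go(m=2)
        go(m=1)
          go(m=0)
          -> return 0
        -> return 0
      -> return 0
    -> return 0
  -> return 0
-> return 0

call_count is incremented once per call. go is entered once for each m = 5, 4, 3, 2, 1, 0 (the m <= 0 call returns without recursing), i.e. 5 + 1 calls.
call_count = 6

Final answer: 6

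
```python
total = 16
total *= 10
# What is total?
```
Trace:
  total=16
  total=160

Final answer: 160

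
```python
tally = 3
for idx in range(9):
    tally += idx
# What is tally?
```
Trace:
  tally=3
  tally=3, idx=0
  tally=4, idx=1
  tally=6, idx=2
  tally=9, idx=3
  tally=13, idx=4
  tally=18, idx=5
  tally=24, idx=6
  tally=31, idx=7
  tally=39, idx=8

Final answer: 39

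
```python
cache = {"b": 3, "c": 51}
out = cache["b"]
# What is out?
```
Trace:
  cache={'b': 3, 'c': 51}
  cache={'b': 3, 'c': 51}, out=3

Final answer: 3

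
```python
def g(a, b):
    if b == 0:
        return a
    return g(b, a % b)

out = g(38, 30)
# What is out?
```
Call trace:
g(a=38, b=30)
  g(a=30, b=8)
    g(a=8, b=6)
      g(a=6, b=2)
        g(a=2, b=0)
        -> return 2
      -> return 2
    -> return 2
  -> return 2
-> return 2

Final answer: 2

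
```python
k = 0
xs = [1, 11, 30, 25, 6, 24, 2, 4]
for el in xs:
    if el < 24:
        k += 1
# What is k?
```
Trace:
  k=0
  k=1, el=1
  k=2, el=11
  k=2, el=30
  k=2, el=25
  k=3, el=6
  k=3, el=24
  k=4, el=2
  k=5, el=4

Final answer: 5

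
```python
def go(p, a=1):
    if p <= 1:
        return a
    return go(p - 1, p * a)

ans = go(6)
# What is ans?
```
Call trace:
go(p=6, a=1)
  go(p=5, a=6)
    go(p=4, a=30)
      go(p=3, a=120)
        go(p=2, a=360)
          go(p=1, a=720)
          -> return 720
        -> return 720
      -> return 720
    -> return 720
  -> return 720
-> return 720

Final answer: 720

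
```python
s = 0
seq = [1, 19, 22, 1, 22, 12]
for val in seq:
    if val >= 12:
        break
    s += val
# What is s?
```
Trace:
  s=0
  s=1, val=1
  s=1, val=19

Final answer: 1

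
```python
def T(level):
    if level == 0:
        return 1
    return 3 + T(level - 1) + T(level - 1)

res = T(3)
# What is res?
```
Call trace (a repeated sub-call is expanded the first time; later identical calls just restate its return value):
T(level=3)
  T(level=2)
    T(level=1)
      T(level=0)
      -> return 1
      T(level=0)
      -> return 1
    -> return 5
    T(level=1) -> return 5  (same call as traced above)
  -> return 13
  T(level=2) -> return 13  (same call as traced above)
-> return 29

Final answer: 29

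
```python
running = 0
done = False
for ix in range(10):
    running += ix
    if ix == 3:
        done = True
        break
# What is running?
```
Trace:
  running=0
  running=0, done=False
  running=0, done=False, ix=0
  running=1, done=False, ix=1
  running=3, done=False, ix=2
  running=6, done=True, ix=3

Final answer: 6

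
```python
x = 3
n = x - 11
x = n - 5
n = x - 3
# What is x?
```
Trace:
  x=3
  x=3, n=-8
  x=-13, n=-8
  x=-13, n=-16

Final answer: -13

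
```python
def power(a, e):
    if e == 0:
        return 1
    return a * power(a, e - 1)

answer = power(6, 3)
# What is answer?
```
Call trace:
power(a=6, e=3)
  power(a=6, e=2)
    power(a=6, e=1)
      power(a=6, e=0)
      -> return 1
    -> return 6
  -> return 36
-> return 216

Final answer: 216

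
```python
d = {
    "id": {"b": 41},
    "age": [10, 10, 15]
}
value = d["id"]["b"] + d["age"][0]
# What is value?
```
Trace:
  d={'id': {'b': 41}, 'age': [10, 10, 15]}
  d={'id': {'b': 41}, 'age': [10, 10, 15]}, value=51

Final answer: 51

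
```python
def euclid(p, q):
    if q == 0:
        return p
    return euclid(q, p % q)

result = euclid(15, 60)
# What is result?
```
Call trace:
euclid(p=15, q=60)
  euclid(p=60, q=15)
    euclid(p=15, q=0)
    -> return 15
  -> return 15
-> return 15

Final answer: 15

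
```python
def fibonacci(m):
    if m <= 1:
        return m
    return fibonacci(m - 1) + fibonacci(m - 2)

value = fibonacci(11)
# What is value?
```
Call trace (a repeated sub-call is expanded the first time; later identical calls just restate its return value):
fibonacci(m=11)
  fibonacci(m=10)
    fibonacci(m=9)
      fibonacci(m=8)
        fibonacci(m=7)
          fibonacci(m=6)
            fibonacci(m=5)
              fibonacci(m=4)
                fibonacci(m=3)
                  fibonacci(m=2)
                    fibonacci(m=1)
                    -> return 1
                    fibonacci(m=0)
                    -> return 0
                  -> return 1
                  fibonacci(m=1)
                  -> return 1
                -> return 2
                fibonacci(m=2) -> return 1  (same call as traced above)
              -> return 3
              fibonacci(m=3) -> return 2  (same call as traced above)
            -> return 5
            fibonacci(m=4) -> return 3  (same call as traced above)
          -> return 8
          fibonacci(m=5) -> return 5  (same call as traced above)
        -> return 13
        fibonacci(m=6) -> return 8  (same call as traced above)
      -> return 21
      fibonacci(m=7) -> return 13  (same call as traced above)
    -> return 34
    fibonacci(m=8) -> return 21  (same call as traced above)
  -> return 55
  fibonacci(m=9) -> return 34  (same call as traced above)
-> return 89

Final answer: 89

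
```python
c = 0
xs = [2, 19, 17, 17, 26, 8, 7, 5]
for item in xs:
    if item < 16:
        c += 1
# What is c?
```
Trace:
  c=0
  c=1, item=2
  c=1, item=19
  c=1, item=17
  c=1, item=17
  c=1, item=26
  c=2, item=8
  c=3, item=7
  c=4, item=5

Final answer: 4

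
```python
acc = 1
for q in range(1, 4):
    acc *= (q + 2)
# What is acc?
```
Trace:
  acc=1
  acc=3, q=1
  acc=12, q=2
  acc=60, q=3

Final answer: 60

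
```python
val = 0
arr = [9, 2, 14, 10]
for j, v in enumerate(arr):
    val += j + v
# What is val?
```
Trace:
  val=0
  val=9, j=0, v=9
  val=12, j=1, v=2
  val=28, j=2, v=14
  val=41, j=3, v=10

Final answer: 41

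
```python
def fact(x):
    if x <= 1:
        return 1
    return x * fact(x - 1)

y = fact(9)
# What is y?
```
Call trace:
fact(x=9)
  fact(x=8)
    fact(x=7)
      fact(x=6)
        fact(x=5)
          fact(x=4)
            fact(x=3)
              fact(x=2)
                fact(x=1)
                -> return 1
              -> return 2
            -> return 6
          -> return 24
        -> return 120
      -> return 720
    -> return 5040
  -> return 40320
-> return 362880

Final answer: 362880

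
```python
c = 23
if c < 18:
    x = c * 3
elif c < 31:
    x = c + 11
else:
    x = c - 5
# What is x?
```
Trace:
  c=23
  c=23, x=34

Final answer: 34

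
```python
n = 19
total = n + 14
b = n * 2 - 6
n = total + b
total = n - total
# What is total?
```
Trace:
  n=19
  n=19, total=33
  n=19, total=33, b=32
  n=65, total=33, b=32
  n=65, total=32, b=32

Final answer: 32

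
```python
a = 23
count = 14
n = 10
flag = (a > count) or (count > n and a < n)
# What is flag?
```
Trace:
  a=23
  a=23, count=14
  a=23, count=14, n=10
  a=23, count=14, n=10, flag=True

Final answer: True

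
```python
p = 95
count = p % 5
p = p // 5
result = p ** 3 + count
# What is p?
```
Trace:
  p=95
  p=95, count=0
  p=19, count=0
  p=19, count=0, result=6859

Final answer: 19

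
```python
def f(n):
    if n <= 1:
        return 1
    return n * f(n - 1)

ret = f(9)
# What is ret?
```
Call trace:
f(n=9)
  f(n=8)
    f(n=7)
      f(n=6)
        f(n=5)
          f(n=4)
            f(n=3)
              f(n=2)
                f(n=1)
                -> return 1
              -> return 2
            -> return 6
          -> return 24
        -> return 120
      -> return 720
    -> return 5040
  -> return 40320
-> return 362880

Final answer: 362880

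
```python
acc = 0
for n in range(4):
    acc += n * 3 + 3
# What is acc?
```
Trace:
  acc=0
  acc=3, n=0
  acc=9, n=1
  acc=18, n=2
  acc=30, n=3

Final answer: 30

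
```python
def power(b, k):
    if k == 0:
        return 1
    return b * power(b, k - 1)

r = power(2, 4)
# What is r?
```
Call trace:
power(b=2, k=4)
  power(b=2, k=3)
    power(b=2, k=2)
      power(b=2, k=1)
        power(b=2, k=0)
        -> return 1
      -> return 2
    -> return 4
  -> return 8
-> return 16

Final answer: 16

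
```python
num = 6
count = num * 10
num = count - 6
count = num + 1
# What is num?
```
Trace:
  num=6
  num=6, count=60
  num=54, count=60
  num=54, count=55

Final answer: 54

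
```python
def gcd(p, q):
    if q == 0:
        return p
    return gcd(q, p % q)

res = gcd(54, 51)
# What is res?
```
Call trace:
gcd(p=54, q=51)
  gcd(p=51, q=3)
    gcd(p=3, q=0)
    -> return 3
  -> return 3
-> return 3

Final answer: 3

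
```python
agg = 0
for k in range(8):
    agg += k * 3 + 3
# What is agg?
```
Trace:
  agg=0
  agg=3, k=0
  agg=9, k=1
  agg=18, k=2
  agg=30, k=3
  agg=45, k=4
  agg=63, k=5
  agg=84, k=6
  agg=108, k=7

Final answer: 108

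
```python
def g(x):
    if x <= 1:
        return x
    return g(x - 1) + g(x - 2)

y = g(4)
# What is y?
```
Call trace (a repeated sub-call is expanded the first time; later identical calls just restate its return value):
g(x=4)
  g(x=3)
    g(x=2)
      g(x=1)
      -> return 1
      g(x=0)
      -> return 0
    -> return 1
    g(x=1)
    -> return 1
  -> return 2
  g(x=2) -> return 1  (same call as traced above)
-> return 3

Final answer: 3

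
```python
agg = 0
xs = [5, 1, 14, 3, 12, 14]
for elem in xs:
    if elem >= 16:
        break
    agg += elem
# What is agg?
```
Trace:
  agg=0
  agg=5, elem=5
  agg=6, elem=1
  agg=20, elem=14
  agg=23, elem=3
  agg=35, elem=12
  agg=49, elem=14

Final answer: 49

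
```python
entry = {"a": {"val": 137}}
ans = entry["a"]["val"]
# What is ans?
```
Trace:
  entry={'a': {'val': 137}}
  entry={'a': {'val': 137}}, ans=137

Final answer: 137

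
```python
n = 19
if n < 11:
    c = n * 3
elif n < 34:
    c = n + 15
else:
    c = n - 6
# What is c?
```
Trace:
  n=19
  n=19, c=34

Final answer: 34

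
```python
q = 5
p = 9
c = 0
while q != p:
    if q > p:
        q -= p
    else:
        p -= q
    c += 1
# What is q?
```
Trace:
  q=5
  q=5, p=9
  q=5, p=9, c=0
  q=5, p=4, c=1
  q=1, p=4, c=2
  q=1, p=3, c=3
  q=1, p=2, c=4
  q=1, p=1, c=5

Final answer: 1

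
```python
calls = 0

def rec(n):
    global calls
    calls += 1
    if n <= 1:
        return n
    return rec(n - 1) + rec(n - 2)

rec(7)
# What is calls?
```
Call trace (a repeated sub-call is expanded the first time; later identical calls just restate its return value):
rec(n=7)
  rec(n=6)
    rec(n=5)
      rec(n=4)
        rec(n=3)
          rec(n=2)
            rec(n=1)
            -> return 1
            rec(n=0)
            -> return 0
          -> return 1
          rec(n=1)
          -> return 1
        -> return 2
        rec(n=2) -> return 1  (same call as traced above)
      -> return 3
      rec(n=3) -> return 2  (same call as traced above)
    -> return 5
    rec(n=4) -> return 3  (same call as traced above)
  -> return 8
  rec(n=5) -> return 5  (same call as traced above)
-> return 13

calls is incremented once per call, so count the calls in each subtree. Let C(n) = number of calls made by rec(n).
C(0) = C(1) = 1 (base case, no recursion); C(n) = 1 + C(n - 1) + C(n - 2) otherwise.
C(2) = 1 + C(1) + C(0) = 1 + 1 + 1 = 3
C(3) = 1 + C(2) + C(1) = 1 + 3 + 1 = 5
C(4) = 1 + C(3) + C(2) = 1 + 5 + 3 = 9
C(5) = 1 + C(4) + C(3) = 1 + 9 + 5 = 15
C(6) = 1 + C(5) + C(4) = 1 + 15 + 9 = 25
C(7) = 1 + C(6) + C(5) = 1 + 25 + 15 = 41
calls = C(7) = 41

Final answer: 41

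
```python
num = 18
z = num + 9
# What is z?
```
Trace:
  num=18
  num=18, z=27

Final answer: 27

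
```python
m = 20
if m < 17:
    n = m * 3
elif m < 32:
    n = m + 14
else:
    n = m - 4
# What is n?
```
Trace:
  m=20
  m=20, n=34

Final answer: 34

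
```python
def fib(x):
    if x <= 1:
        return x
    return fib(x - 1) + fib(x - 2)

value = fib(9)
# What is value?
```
Call trace (a repeated sub-call is expanded the first time; later identical calls just restate its return value):
fib(x=9)
  fib(x=8)
    fib(x=7)
      fib(x=6)
        fib(x=5)
          fib(x=4)
            fib(x=3)
              fib(x=2)
                fib(x=1)
                -> return 1
                fib(x=0)
                -> return 0
              -> return 1
              fib(x=1)
              -> return 1
            -> return 2
            fib(x=2) -> return 1  (same call as traced above)
          -> return 3
          fib(x=3) -> return 2  (same call as traced above)
        -> return 5
        fib(x=4) -> return 3  (same call as traced above)
      -> return 8
      fib(x=5) -> return 5  (same call as traced above)
    -> return 13
    fib(x=6) -> return 8  (same call as traced above)
  -> return 21
  fib(x=7) -> return 13  (same call as traced above)
-> return 34

Final answer: 34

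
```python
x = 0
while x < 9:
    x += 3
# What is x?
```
Trace:
  x=0
  x=3
  x=6
  x=9

Final answer: 9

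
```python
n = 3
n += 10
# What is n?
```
Trace:
  n=3
  n=13

Final answer: 13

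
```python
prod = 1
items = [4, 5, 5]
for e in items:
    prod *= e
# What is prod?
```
Trace:
  prod=1
  prod=4, e=4
  prod=20, e=5
  prod=100, e=5

Final answer: 100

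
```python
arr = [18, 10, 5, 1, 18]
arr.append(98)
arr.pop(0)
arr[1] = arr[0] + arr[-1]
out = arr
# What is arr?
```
Trace:
  arr=[18, 10, 5, 1, 18]
  arr=[18, 10, 5, 1, 18, 98]
  arr=[10, 5, 1, 18, 98]
  arr=[10, 108, 1, 18, 98]
  arr=[10, 108, 1, 18, 98], out=[10, 108, 1, 18, 98]

Final answer: [10, 108, 1, 18, 98]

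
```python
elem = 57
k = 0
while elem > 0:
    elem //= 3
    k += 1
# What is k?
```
Trace:
  elem=57
  elem=57, k=0
  elem=19, k=1
  elem=6, k=2
  elem=2, k=3
  elem=0, k=4

Final answer: 4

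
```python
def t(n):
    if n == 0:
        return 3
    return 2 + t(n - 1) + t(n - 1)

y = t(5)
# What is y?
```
Call trace (a repeated sub-call is expanded the first time; later identical calls just restate its return value):
t(n=5)
  t(n=4)
    t(n=3)
      t(n=2)
        t(n=1)
          t(n=0)
          -> return 3
          t(n=0)
          -> return 3
        -> return 8
        t(n=1) -> return 8  (same call as traced above)
      -> return 18
      t(n=2) -> return 18  (same call as traced above)
    -> return 38
    t(n=3) -> return 38  (same call as traced above)
  -> return 78
  t(n=4) -> return 78  (same call as traced above)
-> return 158

Final answer: 158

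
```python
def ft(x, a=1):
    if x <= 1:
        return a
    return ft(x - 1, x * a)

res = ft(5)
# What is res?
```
Call trace:
ft(x=5, a=1)
  ft(x=4, a=5)
    ft(x=3, a=20)
      ft(x=2, a=60)
        ft(x=1, a=120)
        -> return 120
      -> return 120
    -> return 120
  -> return 120
-> return 120

Final answer: 120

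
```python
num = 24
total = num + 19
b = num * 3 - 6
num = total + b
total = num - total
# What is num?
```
Trace:
  num=24
  num=24, total=43
  num=24, total=43, b=66
  num=109, total=43, b=66
  num=109, total=66, b=66

Final answer: 109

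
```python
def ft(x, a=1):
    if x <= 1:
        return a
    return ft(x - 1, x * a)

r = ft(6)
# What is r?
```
Call trace:
ft(x=6, a=1)
  ft(x=5, a=6)
    ft(x=4, a=30)
      ft(x=3, a=120)
        ft(x=2, a=360)
          ft(x=1, a=720)
          -> return 720
        -> return 720
      -> return 720
    -> return 720
  -> return 720
-> return 720

Final answer: 720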